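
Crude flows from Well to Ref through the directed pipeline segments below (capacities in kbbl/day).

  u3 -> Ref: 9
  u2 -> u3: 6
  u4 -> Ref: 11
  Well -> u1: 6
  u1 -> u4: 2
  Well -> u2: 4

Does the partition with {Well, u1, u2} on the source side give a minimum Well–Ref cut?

Given cut capacity: 2 + 6 = 8.
Augment Well→u1→u4→Ref: bottleneck 2, flow now 2.
Augment Well→u2→u3→Ref: bottleneck 4, flow now 6.
No augmenting path remains; maximum flow = 6.
In the residual graph, reachable from Well: {Well, u1}.
Min-cut edges: Well→u2 (4), u1→u4 (2); capacity 4 + 2 = 6.
Cut capacity 8 exceeds the max flow 6, so it is not minimum.

No — its capacity is 8, but the minimum cut has capacity 6.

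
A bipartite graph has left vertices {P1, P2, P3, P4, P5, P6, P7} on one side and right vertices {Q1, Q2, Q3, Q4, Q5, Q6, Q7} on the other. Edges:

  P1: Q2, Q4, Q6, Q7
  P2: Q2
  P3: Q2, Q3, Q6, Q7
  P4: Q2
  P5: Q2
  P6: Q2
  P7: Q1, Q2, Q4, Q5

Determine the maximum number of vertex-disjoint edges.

Unit-capacity flow: source→left, listed edges, right→sink; max matching = max flow.
Augmenting path P1→Q2 (+1); matched 1.
Augmenting path P3→Q3 (+1); matched 2.
Augmenting path P7→Q1 (+1); matched 3.
Augmenting path P2→Q2→P1→Q4 (+1); matched 4.
No augmenting path remains; maximum matching = 4.
König certificate: {P1, P3, P7, Q2} is a vertex cover of size 4 (every listed pair touches it), so no matching can be larger.

4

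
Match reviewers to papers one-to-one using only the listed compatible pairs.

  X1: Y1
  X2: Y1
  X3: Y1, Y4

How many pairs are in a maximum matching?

2

Unit-capacity flow: source→left, listed edges, right→sink; max matching = max flow.
Augmenting path X1→Y1 (+1); matched 1.
Augmenting path X3→Y4 (+1); matched 2.
No augmenting path remains; maximum matching = 2.
König certificate: {X3, Y1} is a vertex cover of size 2 (every listed pair touches it), so no matching can be larger.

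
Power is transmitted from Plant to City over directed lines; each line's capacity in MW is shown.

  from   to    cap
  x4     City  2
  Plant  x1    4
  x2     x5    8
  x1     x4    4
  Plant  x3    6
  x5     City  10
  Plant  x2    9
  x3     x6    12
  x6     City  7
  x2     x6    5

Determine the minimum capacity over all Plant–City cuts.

Augment Plant→x1→x4→City: bottleneck 2, flow now 2.
Augment Plant→x2→x5→City: bottleneck 8, flow now 10.
Augment Plant→x2→x6→City: bottleneck 1, flow now 11.
Augment Plant→x3→x6→City: bottleneck 6, flow now 17.
No augmenting path remains; maximum flow = 17.
By max-flow min-cut, the minimum cut capacity equals the max flow.
In the residual graph, reachable from Plant: {Plant, x1, x4}.
Min-cut edges: Plant→x2 (9), Plant→x3 (6), x4→City (2); capacity 9 + 6 + 2 = 17.

17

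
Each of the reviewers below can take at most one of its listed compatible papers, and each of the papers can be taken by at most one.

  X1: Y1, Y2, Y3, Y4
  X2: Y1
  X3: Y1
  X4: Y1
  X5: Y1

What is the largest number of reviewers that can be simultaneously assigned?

Unit-capacity flow: source→left, listed edges, right→sink; max matching = max flow.
Augmenting path X1→Y1 (+1); matched 1.
Augmenting path X2→Y1→X1→Y2 (+1); matched 2.
No augmenting path remains; maximum matching = 2.
König certificate: {X1, Y1} is a vertex cover of size 2 (every listed pair touches it), so no matching can be larger.

2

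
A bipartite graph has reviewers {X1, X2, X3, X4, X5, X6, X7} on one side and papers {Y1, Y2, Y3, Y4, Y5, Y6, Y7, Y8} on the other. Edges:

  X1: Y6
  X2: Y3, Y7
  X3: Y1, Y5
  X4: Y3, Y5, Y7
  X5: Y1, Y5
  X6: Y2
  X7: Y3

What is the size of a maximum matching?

6

Unit-capacity flow: source→left, listed edges, right→sink; max matching = max flow.
Augmenting path X1→Y6 (+1); matched 1.
Augmenting path X2→Y3 (+1); matched 2.
Augmenting path X3→Y1 (+1); matched 3.
Augmenting path X4→Y5 (+1); matched 4.
Augmenting path X6→Y2 (+1); matched 5.
Augmenting path X5→Y5→X4→Y7 (+1); matched 6.
No augmenting path remains; maximum matching = 6.
König certificate: {X1, X6, Y1, Y3, Y5, Y7} is a vertex cover of size 6 (every listed pair touches it), so no matching can be larger.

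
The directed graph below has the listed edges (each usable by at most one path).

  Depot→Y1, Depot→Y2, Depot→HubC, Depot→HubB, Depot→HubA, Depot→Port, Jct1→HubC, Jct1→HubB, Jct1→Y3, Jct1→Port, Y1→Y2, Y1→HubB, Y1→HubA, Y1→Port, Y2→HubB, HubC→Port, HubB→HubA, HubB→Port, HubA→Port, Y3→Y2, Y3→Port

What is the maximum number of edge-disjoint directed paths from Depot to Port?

5

Assign every edge capacity 1; by Menger, the answer equals the max flow.
Path Depot→Port (+1); total 1.
Path Depot→Y1→Port (+1); total 2.
Path Depot→HubC→Port (+1); total 3.
Path Depot→HubB→Port (+1); total 4.
Path Depot→HubA→Port (+1); total 5.
No residual Depot→Port path; max flow = 5.
Certifying cut of size 5: {Depot→HubC, Depot→Port, Depot→Y1, HubA→Port, HubB→Port}.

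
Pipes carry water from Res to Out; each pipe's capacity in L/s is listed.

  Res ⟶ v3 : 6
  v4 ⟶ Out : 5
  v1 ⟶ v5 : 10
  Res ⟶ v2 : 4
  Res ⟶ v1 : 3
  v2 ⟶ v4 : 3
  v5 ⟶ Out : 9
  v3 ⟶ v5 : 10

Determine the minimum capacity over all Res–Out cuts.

Augment Res→v1→v5→Out: bottleneck 3, flow now 3.
Augment Res→v2→v4→Out: bottleneck 3, flow now 6.
Augment Res→v3→v5→Out: bottleneck 6, flow now 12.
No augmenting path remains; maximum flow = 12.
By max-flow min-cut, the minimum cut capacity equals the max flow.
In the residual graph, reachable from Res: {Res, v2}.
Min-cut edges: Res→v1 (3), Res→v3 (6), v2→v4 (3); capacity 3 + 6 + 3 = 12.

12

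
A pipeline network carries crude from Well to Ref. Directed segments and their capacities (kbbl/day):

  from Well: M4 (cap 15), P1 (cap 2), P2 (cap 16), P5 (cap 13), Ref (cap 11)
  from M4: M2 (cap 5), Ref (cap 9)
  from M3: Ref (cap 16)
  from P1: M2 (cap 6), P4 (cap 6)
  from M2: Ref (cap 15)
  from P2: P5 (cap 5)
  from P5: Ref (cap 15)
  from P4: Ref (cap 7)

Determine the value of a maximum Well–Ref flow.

Augment Well→Ref: bottleneck 11, flow now 11.
Augment Well→M4→Ref: bottleneck 9, flow now 20.
Augment Well→P5→Ref: bottleneck 13, flow now 33.
Augment Well→M4→M2→Ref: bottleneck 5, flow now 38.
Augment Well→P1→M2→Ref: bottleneck 2, flow now 40.
Augment Well→P2→P5→Ref: bottleneck 2, flow now 42.
No augmenting path remains; maximum flow = 42.
In the residual graph, reachable from Well: {Well, M4, P2, P5}.
Min-cut edges: Well→P1 (2), Well→Ref (11), M4→M2 (5), M4→Ref (9), P5→Ref (15); capacity 2 + 11 + 5 + 9 + 15 = 42.
This cut is saturated, so no flow can exceed 42.

42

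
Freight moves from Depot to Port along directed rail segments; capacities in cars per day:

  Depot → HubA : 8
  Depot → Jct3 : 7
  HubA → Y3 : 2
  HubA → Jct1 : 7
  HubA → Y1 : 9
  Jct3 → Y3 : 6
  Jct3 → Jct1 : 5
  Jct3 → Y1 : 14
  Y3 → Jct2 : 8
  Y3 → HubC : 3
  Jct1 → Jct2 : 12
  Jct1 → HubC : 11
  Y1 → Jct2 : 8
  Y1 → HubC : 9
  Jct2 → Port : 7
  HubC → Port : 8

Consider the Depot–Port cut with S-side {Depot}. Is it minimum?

Yes — it is a minimum cut (capacity 15).

Given cut capacity: 8 + 7 = 15.
Augment Depot→HubA→Y3→Jct2→Port: bottleneck 2, flow now 2.
Augment Depot→HubA→Jct1→Jct2→Port: bottleneck 5, flow now 7.
Augment Depot→HubA→Jct1→HubC→Port: bottleneck 1, flow now 8.
Augment Depot→Jct3→Y3→HubC→Port: bottleneck 3, flow now 11.
Augment Depot→Jct3→Jct1→HubC→Port: bottleneck 4, flow now 15.
No augmenting path remains; maximum flow = 15.
Cut capacity 15 equals the max flow, so it is a minimum cut.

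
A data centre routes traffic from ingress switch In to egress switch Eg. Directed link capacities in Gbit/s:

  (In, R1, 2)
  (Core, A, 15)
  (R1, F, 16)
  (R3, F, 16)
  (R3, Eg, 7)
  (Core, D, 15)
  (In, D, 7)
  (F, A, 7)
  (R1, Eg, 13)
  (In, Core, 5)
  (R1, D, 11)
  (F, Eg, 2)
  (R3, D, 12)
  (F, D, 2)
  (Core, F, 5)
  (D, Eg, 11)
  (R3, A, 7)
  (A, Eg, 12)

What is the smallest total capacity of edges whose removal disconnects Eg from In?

Augment In→R1→Eg: bottleneck 2, flow now 2.
Augment In→D→Eg: bottleneck 7, flow now 9.
Augment In→Core→F→Eg: bottleneck 2, flow now 11.
Augment In→Core→D→Eg: bottleneck 3, flow now 14.
No augmenting path remains; maximum flow = 14.
By max-flow min-cut, the minimum cut capacity equals the max flow.
In the residual graph, reachable from In: {In}.
Min-cut edges: In→Core (5), In→R1 (2), In→D (7); capacity 5 + 2 + 7 = 14.

14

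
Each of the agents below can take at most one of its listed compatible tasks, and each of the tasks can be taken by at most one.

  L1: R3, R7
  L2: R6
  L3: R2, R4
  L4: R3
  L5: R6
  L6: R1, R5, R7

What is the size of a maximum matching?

5

Unit-capacity flow: source→left, listed edges, right→sink; max matching = max flow.
Augmenting path L1→R3 (+1); matched 1.
Augmenting path L2→R6 (+1); matched 2.
Augmenting path L3→R2 (+1); matched 3.
Augmenting path L6→R1 (+1); matched 4.
Augmenting path L4→R3→L1→R7 (+1); matched 5.
No augmenting path remains; maximum matching = 5.
König certificate: {L1, L3, L4, L6, R6} is a vertex cover of size 5 (every listed pair touches it), so no matching can be larger.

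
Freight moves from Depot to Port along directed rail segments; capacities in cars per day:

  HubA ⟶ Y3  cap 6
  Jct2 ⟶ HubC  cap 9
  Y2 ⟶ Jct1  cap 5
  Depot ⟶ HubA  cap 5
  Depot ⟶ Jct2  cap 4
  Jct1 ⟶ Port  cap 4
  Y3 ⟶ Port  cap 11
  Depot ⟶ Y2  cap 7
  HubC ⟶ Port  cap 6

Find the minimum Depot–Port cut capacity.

13

Augment Depot→Jct2→HubC→Port: bottleneck 4, flow now 4.
Augment Depot→HubA→Y3→Port: bottleneck 5, flow now 9.
Augment Depot→Y2→Jct1→Port: bottleneck 4, flow now 13.
No augmenting path remains; maximum flow = 13.
By max-flow min-cut, the minimum cut capacity equals the max flow.
In the residual graph, reachable from Depot: {Depot, Y2, Jct1}.
Min-cut edges: Depot→Jct2 (4), Depot→HubA (5), Jct1→Port (4); capacity 4 + 5 + 4 = 13.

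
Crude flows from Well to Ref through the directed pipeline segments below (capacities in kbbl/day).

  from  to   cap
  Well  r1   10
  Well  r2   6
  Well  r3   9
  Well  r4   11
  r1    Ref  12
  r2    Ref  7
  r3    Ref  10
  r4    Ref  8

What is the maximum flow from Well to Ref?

Augment Well→r1→Ref: bottleneck 10, flow now 10.
Augment Well→r2→Ref: bottleneck 6, flow now 16.
Augment Well→r3→Ref: bottleneck 9, flow now 25.
Augment Well→r4→Ref: bottleneck 8, flow now 33.
No augmenting path remains; maximum flow = 33.
In the residual graph, reachable from Well: {Well, r4}.
Min-cut edges: Well→r1 (10), Well→r2 (6), Well→r3 (9), r4→Ref (8); capacity 10 + 6 + 9 + 8 = 33.
This cut is saturated, so no flow can exceed 33.

33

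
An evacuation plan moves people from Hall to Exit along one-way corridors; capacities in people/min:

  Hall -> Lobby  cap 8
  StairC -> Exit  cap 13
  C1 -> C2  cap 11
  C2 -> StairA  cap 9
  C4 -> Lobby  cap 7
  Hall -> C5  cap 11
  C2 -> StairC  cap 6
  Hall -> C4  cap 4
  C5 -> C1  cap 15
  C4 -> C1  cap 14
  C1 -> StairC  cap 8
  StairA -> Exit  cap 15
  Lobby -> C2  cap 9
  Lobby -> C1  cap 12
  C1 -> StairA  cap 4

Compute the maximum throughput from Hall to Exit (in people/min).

23

Augment Hall→C5→C1→StairC→Exit: bottleneck 8, flow now 8.
Augment Hall→C5→C1→StairA→Exit: bottleneck 3, flow now 11.
Augment Hall→Lobby→C2→StairC→Exit: bottleneck 5, flow now 16.
Augment Hall→Lobby→C2→StairA→Exit: bottleneck 3, flow now 19.
Augment Hall→C4→C1→StairA→Exit: bottleneck 1, flow now 20.
Augment Hall→C4→Lobby→C2→StairA→Exit: bottleneck 1, flow now 21.
Augment Hall→C4→C1→C2→StairA→Exit: bottleneck 2, flow now 23.
No augmenting path remains; maximum flow = 23.
In the residual graph, reachable from Hall: {Hall}.
Min-cut edges: Hall→C5 (11), Hall→Lobby (8), Hall→C4 (4); capacity 11 + 8 + 4 = 23.
This cut is saturated, so no flow can exceed 23.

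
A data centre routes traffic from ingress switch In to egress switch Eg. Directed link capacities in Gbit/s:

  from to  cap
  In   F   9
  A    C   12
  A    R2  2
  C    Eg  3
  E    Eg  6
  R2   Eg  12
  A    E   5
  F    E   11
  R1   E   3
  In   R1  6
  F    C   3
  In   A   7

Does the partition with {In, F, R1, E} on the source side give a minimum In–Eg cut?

No — its capacity is 16, but the minimum cut has capacity 11.

Given cut capacity: 7 + 3 + 6 = 16.
Augment In→F→C→Eg: bottleneck 3, flow now 3.
Augment In→F→E→Eg: bottleneck 6, flow now 9.
Augment In→A→R2→Eg: bottleneck 2, flow now 11.
No augmenting path remains; maximum flow = 11.
In the residual graph, reachable from In: {In, F, A, R1, C, E}.
Min-cut edges: A→R2 (2), C→Eg (3), E→Eg (6); capacity 2 + 3 + 6 = 11.
Cut capacity 16 exceeds the max flow 11, so it is not minimum.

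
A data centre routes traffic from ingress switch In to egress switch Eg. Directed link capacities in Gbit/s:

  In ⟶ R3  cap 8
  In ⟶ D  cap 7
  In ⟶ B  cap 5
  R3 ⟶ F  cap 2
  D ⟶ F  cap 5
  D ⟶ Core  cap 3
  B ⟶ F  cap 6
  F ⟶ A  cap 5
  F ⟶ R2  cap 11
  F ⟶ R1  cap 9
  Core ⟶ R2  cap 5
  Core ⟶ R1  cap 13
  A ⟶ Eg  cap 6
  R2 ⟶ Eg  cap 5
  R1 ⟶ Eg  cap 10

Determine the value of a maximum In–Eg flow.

14

Augment In→R3→F→A→Eg: bottleneck 2, flow now 2.
Augment In→D→F→A→Eg: bottleneck 3, flow now 5.
Augment In→D→F→R2→Eg: bottleneck 2, flow now 7.
Augment In→D→Core→R2→Eg: bottleneck 2, flow now 9.
Augment In→B→F→R2→Eg: bottleneck 1, flow now 10.
Augment In→B→F→R1→Eg: bottleneck 4, flow now 14.
No augmenting path remains; maximum flow = 14.
In the residual graph, reachable from In: {In, R3}.
Min-cut edges: In→D (7), In→B (5), R3→F (2); capacity 7 + 5 + 2 = 14.
This cut is saturated, so no flow can exceed 14.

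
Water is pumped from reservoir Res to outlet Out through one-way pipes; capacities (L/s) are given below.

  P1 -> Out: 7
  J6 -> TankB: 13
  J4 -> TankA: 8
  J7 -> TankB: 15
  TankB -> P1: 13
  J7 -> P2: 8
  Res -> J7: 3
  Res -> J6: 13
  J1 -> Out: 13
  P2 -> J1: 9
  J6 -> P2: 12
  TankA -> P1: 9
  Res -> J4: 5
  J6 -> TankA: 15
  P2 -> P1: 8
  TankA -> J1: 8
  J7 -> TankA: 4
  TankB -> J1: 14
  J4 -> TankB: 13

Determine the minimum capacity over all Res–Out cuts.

Augment Res→J7→TankA→J1→Out: bottleneck 3, flow now 3.
Augment Res→J6→TankA→J1→Out: bottleneck 5, flow now 8.
Augment Res→J6→TankA→P1→Out: bottleneck 7, flow now 15.
Augment Res→J6→P2→J1→Out: bottleneck 1, flow now 16.
Augment Res→J4→TankB→J1→Out: bottleneck 4, flow now 20.
No augmenting path remains; maximum flow = 20.
By max-flow min-cut, the minimum cut capacity equals the max flow.
In the residual graph, reachable from Res: {Res, J7, J6, J4, TankA, P2, TankB, J1, P1}.
Min-cut edges: J1→Out (13), P1→Out (7); capacity 13 + 7 = 20.

20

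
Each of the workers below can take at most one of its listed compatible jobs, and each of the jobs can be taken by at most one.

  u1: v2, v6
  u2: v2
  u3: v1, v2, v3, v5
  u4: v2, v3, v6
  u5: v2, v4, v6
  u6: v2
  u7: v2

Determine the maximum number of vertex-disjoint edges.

5

Unit-capacity flow: source→left, listed edges, right→sink; max matching = max flow.
Augmenting path u1→v2 (+1); matched 1.
Augmenting path u3→v1 (+1); matched 2.
Augmenting path u4→v3 (+1); matched 3.
Augmenting path u5→v4 (+1); matched 4.
Augmenting path u2→v2→u1→v6 (+1); matched 5.
No augmenting path remains; maximum matching = 5.
König certificate: {u1, u3, u4, u5, v2} is a vertex cover of size 5 (every listed pair touches it), so no matching can be larger.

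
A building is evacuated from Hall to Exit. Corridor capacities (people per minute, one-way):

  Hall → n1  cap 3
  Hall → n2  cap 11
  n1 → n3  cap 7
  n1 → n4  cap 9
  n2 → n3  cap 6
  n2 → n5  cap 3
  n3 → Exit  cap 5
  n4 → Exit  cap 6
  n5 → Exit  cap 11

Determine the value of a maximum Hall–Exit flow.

11

Augment Hall→n1→n3→Exit: bottleneck 3, flow now 3.
Augment Hall→n2→n3→Exit: bottleneck 2, flow now 5.
Augment Hall→n2→n5→Exit: bottleneck 3, flow now 8.
Augment Hall→n2→n3→n1→n4→Exit: bottleneck 3, flow now 11. (uses reverse residual edge)
No augmenting path remains; maximum flow = 11.
In the residual graph, reachable from Hall: {Hall, n2, n3}.
Min-cut edges: Hall→n1 (3), n2→n5 (3), n3→Exit (5); capacity 3 + 3 + 5 = 11.
This cut is saturated, so no flow can exceed 11.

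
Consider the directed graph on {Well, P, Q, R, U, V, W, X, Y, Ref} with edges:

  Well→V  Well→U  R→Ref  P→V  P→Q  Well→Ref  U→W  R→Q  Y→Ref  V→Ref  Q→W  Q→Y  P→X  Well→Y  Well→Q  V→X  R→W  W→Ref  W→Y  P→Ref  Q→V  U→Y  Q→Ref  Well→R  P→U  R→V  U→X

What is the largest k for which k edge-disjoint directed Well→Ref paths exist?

6

Assign every edge capacity 1; by Menger, the answer equals the max flow.
Path Well→Ref (+1); total 1.
Path Well→Q→Ref (+1); total 2.
Path Well→R→Ref (+1); total 3.
Path Well→V→Ref (+1); total 4.
Path Well→Y→Ref (+1); total 5.
Path Well→U→W→Ref (+1); total 6.
No residual Well→Ref path; max flow = 6.
Certifying cut of size 6: {Well→Q, Well→R, Well→Ref, Well→U, Well→V, Well→Y}.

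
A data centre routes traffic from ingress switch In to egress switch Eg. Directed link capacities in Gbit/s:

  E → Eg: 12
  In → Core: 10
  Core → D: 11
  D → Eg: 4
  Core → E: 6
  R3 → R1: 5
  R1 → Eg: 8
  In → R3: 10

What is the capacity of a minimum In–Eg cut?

15

Augment In→R3→R1→Eg: bottleneck 5, flow now 5.
Augment In→Core→E→Eg: bottleneck 6, flow now 11.
Augment In→Core→D→Eg: bottleneck 4, flow now 15.
No augmenting path remains; maximum flow = 15.
By max-flow min-cut, the minimum cut capacity equals the max flow.
In the residual graph, reachable from In: {In, R3}.
Min-cut edges: In→Core (10), R3→R1 (5); capacity 10 + 5 = 15.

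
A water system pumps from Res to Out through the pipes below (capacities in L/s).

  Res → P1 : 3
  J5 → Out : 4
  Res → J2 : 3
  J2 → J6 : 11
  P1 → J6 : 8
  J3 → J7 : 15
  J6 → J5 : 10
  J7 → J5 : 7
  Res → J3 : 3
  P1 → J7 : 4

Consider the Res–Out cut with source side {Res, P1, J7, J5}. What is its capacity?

Edges leaving {Res, P1, J7, J5}: Res→J3 (3), Res→J2 (3), P1→J6 (8), J5→Out (4).
Cut capacity = 3 + 3 + 8 + 4 = 18.

18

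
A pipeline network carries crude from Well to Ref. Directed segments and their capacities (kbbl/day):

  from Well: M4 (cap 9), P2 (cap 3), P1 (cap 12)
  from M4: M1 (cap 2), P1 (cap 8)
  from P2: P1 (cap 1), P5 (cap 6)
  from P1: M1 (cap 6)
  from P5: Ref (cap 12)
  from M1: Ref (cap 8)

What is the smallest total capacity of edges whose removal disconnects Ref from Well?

Augment Well→M4→M1→Ref: bottleneck 2, flow now 2.
Augment Well→P2→P5→Ref: bottleneck 3, flow now 5.
Augment Well→P1→M1→Ref: bottleneck 6, flow now 11.
No augmenting path remains; maximum flow = 11.
By max-flow min-cut, the minimum cut capacity equals the max flow.
In the residual graph, reachable from Well: {Well, M4, P1}.
Min-cut edges: Well→P2 (3), M4→M1 (2), P1→M1 (6); capacity 3 + 2 + 6 = 11.

11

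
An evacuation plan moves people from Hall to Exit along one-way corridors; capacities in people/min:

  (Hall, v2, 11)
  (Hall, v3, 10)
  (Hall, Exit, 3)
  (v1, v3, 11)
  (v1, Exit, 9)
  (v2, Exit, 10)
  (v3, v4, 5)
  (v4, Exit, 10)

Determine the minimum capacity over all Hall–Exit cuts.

18

Augment Hall→Exit: bottleneck 3, flow now 3.
Augment Hall→v2→Exit: bottleneck 10, flow now 13.
Augment Hall→v3→v4→Exit: bottleneck 5, flow now 18.
No augmenting path remains; maximum flow = 18.
By max-flow min-cut, the minimum cut capacity equals the max flow.
In the residual graph, reachable from Hall: {Hall, v2, v3}.
Min-cut edges: Hall→Exit (3), v2→Exit (10), v3→v4 (5); capacity 3 + 10 + 5 = 18.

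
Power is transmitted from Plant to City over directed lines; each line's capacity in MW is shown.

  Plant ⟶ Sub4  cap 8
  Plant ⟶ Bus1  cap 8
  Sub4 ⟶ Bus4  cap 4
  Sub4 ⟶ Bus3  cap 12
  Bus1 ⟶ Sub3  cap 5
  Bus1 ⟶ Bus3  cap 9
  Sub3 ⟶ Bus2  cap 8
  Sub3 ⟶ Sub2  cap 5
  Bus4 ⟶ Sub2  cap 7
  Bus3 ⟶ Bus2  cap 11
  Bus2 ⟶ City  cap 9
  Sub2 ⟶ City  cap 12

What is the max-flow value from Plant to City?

Augment Plant→Sub4→Bus4→Sub2→City: bottleneck 4, flow now 4.
Augment Plant→Sub4→Bus3→Bus2→City: bottleneck 4, flow now 8.
Augment Plant→Bus1→Sub3→Bus2→City: bottleneck 5, flow now 13.
Augment Plant→Bus1→Bus3→Bus2→Sub3→Sub2→City: bottleneck 3, flow now 16. (uses reverse residual edge)
No augmenting path remains; maximum flow = 16.
In the residual graph, reachable from Plant: {Plant}.
Min-cut edges: Plant→Sub4 (8), Plant→Bus1 (8); capacity 8 + 8 = 16.
This cut is saturated, so no flow can exceed 16.

16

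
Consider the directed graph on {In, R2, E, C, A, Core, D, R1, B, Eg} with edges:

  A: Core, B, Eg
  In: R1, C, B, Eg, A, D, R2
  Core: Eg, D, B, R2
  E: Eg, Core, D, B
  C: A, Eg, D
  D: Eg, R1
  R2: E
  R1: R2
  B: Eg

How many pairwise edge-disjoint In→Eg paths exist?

Assign every edge capacity 1; by Menger, the answer equals the max flow.
Path In→Eg (+1); total 1.
Path In→C→Eg (+1); total 2.
Path In→A→Eg (+1); total 3.
Path In→D→Eg (+1); total 4.
Path In→B→Eg (+1); total 5.
Path In→R2→E→Eg (+1); total 6.
No residual In→Eg path; max flow = 6.
Certifying cut of size 6: {In→A, In→B, In→C, In→D, In→Eg, R2→E}.

6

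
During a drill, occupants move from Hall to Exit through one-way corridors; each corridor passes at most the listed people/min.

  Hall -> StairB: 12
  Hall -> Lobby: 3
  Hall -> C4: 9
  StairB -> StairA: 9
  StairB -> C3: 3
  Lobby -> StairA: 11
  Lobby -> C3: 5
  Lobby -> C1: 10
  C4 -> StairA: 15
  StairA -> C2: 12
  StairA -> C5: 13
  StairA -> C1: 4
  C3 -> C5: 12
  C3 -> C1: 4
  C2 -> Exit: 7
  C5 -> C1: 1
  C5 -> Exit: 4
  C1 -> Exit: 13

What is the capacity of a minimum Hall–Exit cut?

Augment Hall→Lobby→C1→Exit: bottleneck 3, flow now 3.
Augment Hall→StairB→StairA→C2→Exit: bottleneck 7, flow now 10.
Augment Hall→StairB→StairA→C5→Exit: bottleneck 2, flow now 12.
Augment Hall→StairB→C3→C5→Exit: bottleneck 2, flow now 14.
Augment Hall→StairB→C3→C1→Exit: bottleneck 1, flow now 15.
Augment Hall→C4→StairA→C1→Exit: bottleneck 4, flow now 19.
Augment Hall→C4→StairA→C5→C1→Exit: bottleneck 1, flow now 20.
Augment Hall→C4→StairA→C5→C3→C1→Exit: bottleneck 2, flow now 22. (uses reverse residual edge)
No augmenting path remains; maximum flow = 22.
By max-flow min-cut, the minimum cut capacity equals the max flow.
In the residual graph, reachable from Hall: {Hall, StairB, C4, StairA, C2, C5}.
Min-cut edges: Hall→Lobby (3), StairB→C3 (3), StairA→C1 (4), C2→Exit (7), C5→C1 (1), C5→Exit (4); capacity 3 + 3 + 4 + 7 + 1 + 4 = 22.

22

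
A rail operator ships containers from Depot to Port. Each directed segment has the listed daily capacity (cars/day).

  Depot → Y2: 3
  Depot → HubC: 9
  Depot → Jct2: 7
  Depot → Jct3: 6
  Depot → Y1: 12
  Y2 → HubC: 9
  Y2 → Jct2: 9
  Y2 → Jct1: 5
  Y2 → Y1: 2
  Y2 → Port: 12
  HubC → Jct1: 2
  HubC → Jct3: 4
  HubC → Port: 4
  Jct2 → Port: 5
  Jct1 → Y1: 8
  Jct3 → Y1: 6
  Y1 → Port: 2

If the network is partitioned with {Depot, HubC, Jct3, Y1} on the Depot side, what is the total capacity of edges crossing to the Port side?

18

Edges leaving {Depot, HubC, Jct3, Y1}: Depot→Y2 (3), Depot→Jct2 (7), HubC→Jct1 (2), HubC→Port (4), Y1→Port (2).
Cut capacity = 3 + 7 + 2 + 4 + 2 = 18.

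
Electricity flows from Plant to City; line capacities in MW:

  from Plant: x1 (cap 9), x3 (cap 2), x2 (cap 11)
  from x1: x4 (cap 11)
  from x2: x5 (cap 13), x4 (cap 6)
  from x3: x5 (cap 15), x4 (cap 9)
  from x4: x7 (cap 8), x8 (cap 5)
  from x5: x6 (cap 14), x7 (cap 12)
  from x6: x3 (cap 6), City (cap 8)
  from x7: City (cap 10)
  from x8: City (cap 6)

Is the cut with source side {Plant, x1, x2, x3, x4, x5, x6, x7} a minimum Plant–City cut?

Given cut capacity: 5 + 8 + 10 = 23.
Augment Plant→x1→x4→x7→City: bottleneck 8, flow now 8.
Augment Plant→x1→x4→x8→City: bottleneck 1, flow now 9.
Augment Plant→x2→x4→x8→City: bottleneck 4, flow now 13.
Augment Plant→x2→x5→x6→City: bottleneck 7, flow now 20.
Augment Plant→x3→x5→x6→City: bottleneck 1, flow now 21.
Augment Plant→x3→x5→x7→City: bottleneck 1, flow now 22.
No augmenting path remains; maximum flow = 22.
In the residual graph, reachable from Plant: {Plant}.
Min-cut edges: Plant→x1 (9), Plant→x2 (11), Plant→x3 (2); capacity 9 + 11 + 2 = 22.
Cut capacity 23 exceeds the max flow 22, so it is not minimum.

No — its capacity is 23, but the minimum cut has capacity 22.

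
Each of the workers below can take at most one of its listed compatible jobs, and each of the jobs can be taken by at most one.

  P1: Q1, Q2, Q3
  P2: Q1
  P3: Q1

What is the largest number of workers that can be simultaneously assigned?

2

Unit-capacity flow: source→left, listed edges, right→sink; max matching = max flow.
Augmenting path P1→Q1 (+1); matched 1.
Augmenting path P2→Q1→P1→Q2 (+1); matched 2.
No augmenting path remains; maximum matching = 2.
König certificate: {P1, Q1} is a vertex cover of size 2 (every listed pair touches it), so no matching can be larger.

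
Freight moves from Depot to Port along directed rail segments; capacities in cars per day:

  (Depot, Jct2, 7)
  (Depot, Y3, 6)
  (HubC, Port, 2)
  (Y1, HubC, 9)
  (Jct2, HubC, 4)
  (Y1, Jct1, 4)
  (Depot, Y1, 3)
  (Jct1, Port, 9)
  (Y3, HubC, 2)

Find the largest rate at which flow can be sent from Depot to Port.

5

Augment Depot→Y1→HubC→Port: bottleneck 2, flow now 2.
Augment Depot→Y1→Jct1→Port: bottleneck 1, flow now 3.
Augment Depot→Y3→HubC→Y1→Jct1→Port: bottleneck 2, flow now 5. (uses reverse residual edge)
No augmenting path remains; maximum flow = 5.
In the residual graph, reachable from Depot: {Depot, Y3, Jct2, HubC}.
Min-cut edges: Depot→Y1 (3), HubC→Port (2); capacity 3 + 2 = 5.
This cut is saturated, so no flow can exceed 5.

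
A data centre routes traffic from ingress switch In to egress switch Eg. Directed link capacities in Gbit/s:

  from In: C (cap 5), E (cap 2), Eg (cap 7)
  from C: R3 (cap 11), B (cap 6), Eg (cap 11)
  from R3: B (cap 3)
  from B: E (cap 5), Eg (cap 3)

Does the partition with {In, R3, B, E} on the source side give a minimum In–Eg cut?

No — its capacity is 15, but the minimum cut has capacity 12.

Given cut capacity: 5 + 7 + 3 = 15.
Augment In→Eg: bottleneck 7, flow now 7.
Augment In→C→Eg: bottleneck 5, flow now 12.
No augmenting path remains; maximum flow = 12.
In the residual graph, reachable from In: {In, E}.
Min-cut edges: In→C (5), In→Eg (7); capacity 5 + 7 = 12.
Cut capacity 15 exceeds the max flow 12, so it is not minimum.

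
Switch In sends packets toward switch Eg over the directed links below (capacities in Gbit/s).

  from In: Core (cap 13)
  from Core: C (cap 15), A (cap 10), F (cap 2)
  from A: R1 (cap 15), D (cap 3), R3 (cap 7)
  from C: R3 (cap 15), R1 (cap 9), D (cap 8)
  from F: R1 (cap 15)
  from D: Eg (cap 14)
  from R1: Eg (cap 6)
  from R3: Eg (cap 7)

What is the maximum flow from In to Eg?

Augment In→Core→A→D→Eg: bottleneck 3, flow now 3.
Augment In→Core→A→R1→Eg: bottleneck 6, flow now 9.
Augment In→Core→A→R3→Eg: bottleneck 1, flow now 10.
Augment In→Core→C→D→Eg: bottleneck 3, flow now 13.
No augmenting path remains; maximum flow = 13.
In the residual graph, reachable from In: {In}.
Min-cut edges: In→Core (13); capacity 13 = 13.
This cut is saturated, so no flow can exceed 13.

13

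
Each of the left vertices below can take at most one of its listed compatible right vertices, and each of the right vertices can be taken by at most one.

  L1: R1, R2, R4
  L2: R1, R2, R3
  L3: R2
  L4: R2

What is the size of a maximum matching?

Unit-capacity flow: source→left, listed edges, right→sink; max matching = max flow.
Augmenting path L1→R1 (+1); matched 1.
Augmenting path L2→R2 (+1); matched 2.
Augmenting path L3→R2→L2→R3 (+1); matched 3.
No augmenting path remains; maximum matching = 3.
König certificate: {L1, L2, R2} is a vertex cover of size 3 (every listed pair touches it), so no matching can be larger.

3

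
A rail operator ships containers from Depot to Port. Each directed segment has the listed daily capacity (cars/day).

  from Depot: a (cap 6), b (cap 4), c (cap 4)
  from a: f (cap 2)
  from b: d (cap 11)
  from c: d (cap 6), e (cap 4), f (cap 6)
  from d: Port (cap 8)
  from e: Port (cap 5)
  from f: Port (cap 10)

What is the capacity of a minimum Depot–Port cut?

Augment Depot→a→f→Port: bottleneck 2, flow now 2.
Augment Depot→b→d→Port: bottleneck 4, flow now 6.
Augment Depot→c→d→Port: bottleneck 4, flow now 10.
No augmenting path remains; maximum flow = 10.
By max-flow min-cut, the minimum cut capacity equals the max flow.
In the residual graph, reachable from Depot: {Depot, a}.
Min-cut edges: Depot→b (4), Depot→c (4), a→f (2); capacity 4 + 4 + 2 = 10.

10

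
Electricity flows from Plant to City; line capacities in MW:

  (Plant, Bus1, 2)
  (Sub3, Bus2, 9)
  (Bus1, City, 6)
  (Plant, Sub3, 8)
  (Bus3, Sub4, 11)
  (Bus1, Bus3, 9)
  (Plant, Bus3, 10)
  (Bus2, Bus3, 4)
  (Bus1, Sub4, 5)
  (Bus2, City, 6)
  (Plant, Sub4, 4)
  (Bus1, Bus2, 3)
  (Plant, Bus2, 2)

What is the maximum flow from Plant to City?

Augment Plant→Bus1→City: bottleneck 2, flow now 2.
Augment Plant→Bus2→City: bottleneck 2, flow now 4.
Augment Plant→Sub3→Bus2→City: bottleneck 4, flow now 8.
No augmenting path remains; maximum flow = 8.
In the residual graph, reachable from Plant: {Plant, Sub3, Bus2, Bus3, Sub4}.
Min-cut edges: Plant→Bus1 (2), Bus2→City (6); capacity 2 + 6 = 8.
This cut is saturated, so no flow can exceed 8.

8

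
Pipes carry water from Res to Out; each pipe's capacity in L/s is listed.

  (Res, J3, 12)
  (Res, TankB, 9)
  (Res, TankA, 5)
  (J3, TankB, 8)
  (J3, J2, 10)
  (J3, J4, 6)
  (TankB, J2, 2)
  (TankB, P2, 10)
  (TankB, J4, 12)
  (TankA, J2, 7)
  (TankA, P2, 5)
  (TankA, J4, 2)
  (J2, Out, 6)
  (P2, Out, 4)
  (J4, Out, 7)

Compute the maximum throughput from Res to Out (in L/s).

Augment Res→J3→J2→Out: bottleneck 6, flow now 6.
Augment Res→J3→J4→Out: bottleneck 6, flow now 12.
Augment Res→TankB→P2→Out: bottleneck 4, flow now 16.
Augment Res→TankB→J4→Out: bottleneck 1, flow now 17.
No augmenting path remains; maximum flow = 17.
In the residual graph, reachable from Res: {Res, J3, TankB, TankA, J2, P2, J4}.
Min-cut edges: J2→Out (6), P2→Out (4), J4→Out (7); capacity 6 + 4 + 7 = 17.
This cut is saturated, so no flow can exceed 17.

17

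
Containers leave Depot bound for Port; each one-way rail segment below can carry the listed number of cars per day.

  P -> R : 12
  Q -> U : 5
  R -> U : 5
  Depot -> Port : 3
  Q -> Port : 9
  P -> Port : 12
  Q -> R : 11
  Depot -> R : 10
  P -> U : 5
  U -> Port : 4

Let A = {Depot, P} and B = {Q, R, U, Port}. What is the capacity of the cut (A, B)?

42

Edges leaving {Depot, P}: Depot→R (10), Depot→Port (3), P→R (12), P→U (5), P→Port (12).
Cut capacity = 10 + 3 + 12 + 5 + 12 = 42.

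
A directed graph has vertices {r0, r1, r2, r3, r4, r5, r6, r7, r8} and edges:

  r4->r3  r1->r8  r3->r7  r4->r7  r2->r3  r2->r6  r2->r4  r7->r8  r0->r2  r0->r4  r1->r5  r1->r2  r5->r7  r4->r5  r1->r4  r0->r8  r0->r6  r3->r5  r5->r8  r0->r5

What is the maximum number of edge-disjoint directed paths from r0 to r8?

Assign every edge capacity 1; by Menger, the answer equals the max flow.
Path r0→r8 (+1); total 1.
Path r0→r5→r8 (+1); total 2.
Path r0→r4→r7→r8 (+1); total 3.
No residual r0→r8 path; max flow = 3.
Certifying cut of size 3: {r0→r8, r5→r8, r7→r8}.

3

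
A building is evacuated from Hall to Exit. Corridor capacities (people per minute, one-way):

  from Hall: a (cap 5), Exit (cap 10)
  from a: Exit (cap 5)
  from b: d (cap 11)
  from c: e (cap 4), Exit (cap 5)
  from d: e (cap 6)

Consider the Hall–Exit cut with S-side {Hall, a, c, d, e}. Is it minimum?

No — its capacity is 20, but the minimum cut has capacity 15.

Given cut capacity: 10 + 5 + 5 = 20.
Augment Hall→Exit: bottleneck 10, flow now 10.
Augment Hall→a→Exit: bottleneck 5, flow now 15.
No augmenting path remains; maximum flow = 15.
In the residual graph, reachable from Hall: {Hall}.
Min-cut edges: Hall→a (5), Hall→Exit (10); capacity 5 + 10 = 15.
Cut capacity 20 exceeds the max flow 15, so it is not minimum.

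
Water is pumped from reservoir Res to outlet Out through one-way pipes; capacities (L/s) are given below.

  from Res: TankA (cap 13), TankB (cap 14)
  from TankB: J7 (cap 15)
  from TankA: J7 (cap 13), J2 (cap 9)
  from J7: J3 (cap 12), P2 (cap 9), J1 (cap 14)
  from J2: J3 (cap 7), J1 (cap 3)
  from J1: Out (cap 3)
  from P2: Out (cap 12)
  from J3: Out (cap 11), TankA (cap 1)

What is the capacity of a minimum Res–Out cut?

Augment Res→TankB→J7→J1→Out: bottleneck 3, flow now 3.
Augment Res→TankB→J7→P2→Out: bottleneck 9, flow now 12.
Augment Res→TankB→J7→J3→Out: bottleneck 2, flow now 14.
Augment Res→TankA→J7→J3→Out: bottleneck 9, flow now 23.
No augmenting path remains; maximum flow = 23.
By max-flow min-cut, the minimum cut capacity equals the max flow.
In the residual graph, reachable from Res: {Res, TankB, TankA, J7, J2, J1, J3}.
Min-cut edges: J7→P2 (9), J1→Out (3), J3→Out (11); capacity 9 + 3 + 11 = 23.

23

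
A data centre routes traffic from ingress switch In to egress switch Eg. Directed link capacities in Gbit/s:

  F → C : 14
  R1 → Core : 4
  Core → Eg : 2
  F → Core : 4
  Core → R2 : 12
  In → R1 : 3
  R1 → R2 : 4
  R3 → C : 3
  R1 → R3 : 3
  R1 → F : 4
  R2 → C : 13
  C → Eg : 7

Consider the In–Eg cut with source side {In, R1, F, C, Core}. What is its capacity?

Edges leaving {In, R1, F, C, Core}: R1→R3 (3), R1→R2 (4), C→Eg (7), Core→R2 (12), Core→Eg (2).
Cut capacity = 3 + 4 + 7 + 12 + 2 = 28.

28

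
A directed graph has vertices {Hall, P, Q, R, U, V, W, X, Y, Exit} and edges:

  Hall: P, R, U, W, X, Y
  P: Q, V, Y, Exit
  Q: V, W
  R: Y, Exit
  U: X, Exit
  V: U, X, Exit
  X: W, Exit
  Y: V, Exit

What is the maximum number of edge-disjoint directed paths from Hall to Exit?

5

Assign every edge capacity 1; by Menger, the answer equals the max flow.
Path Hall→P→Exit (+1); total 1.
Path Hall→R→Exit (+1); total 2.
Path Hall→U→Exit (+1); total 3.
Path Hall→X→Exit (+1); total 4.
Path Hall→Y→Exit (+1); total 5.
No residual Hall→Exit path; max flow = 5.
Certifying cut of size 5: {Hall→P, Hall→R, Hall→U, Hall→X, Hall→Y}.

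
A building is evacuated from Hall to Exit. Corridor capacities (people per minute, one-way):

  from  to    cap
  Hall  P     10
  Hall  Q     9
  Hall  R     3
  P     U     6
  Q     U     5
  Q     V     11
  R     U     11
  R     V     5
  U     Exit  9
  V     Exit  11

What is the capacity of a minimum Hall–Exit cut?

18

Augment Hall→P→U→Exit: bottleneck 6, flow now 6.
Augment Hall→Q→U→Exit: bottleneck 3, flow now 9.
Augment Hall→Q→V→Exit: bottleneck 6, flow now 15.
Augment Hall→R→V→Exit: bottleneck 3, flow now 18.
No augmenting path remains; maximum flow = 18.
By max-flow min-cut, the minimum cut capacity equals the max flow.
In the residual graph, reachable from Hall: {Hall, P}.
Min-cut edges: Hall→Q (9), Hall→R (3), P→U (6); capacity 9 + 3 + 6 = 18.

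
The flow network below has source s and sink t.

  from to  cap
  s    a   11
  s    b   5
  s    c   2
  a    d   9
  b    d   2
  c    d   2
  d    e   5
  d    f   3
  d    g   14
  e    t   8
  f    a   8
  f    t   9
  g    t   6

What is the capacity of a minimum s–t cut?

13

Augment s→a→d→e→t: bottleneck 5, flow now 5.
Augment s→a→d→f→t: bottleneck 3, flow now 8.
Augment s→a→d→g→t: bottleneck 1, flow now 9.
Augment s→b→d→g→t: bottleneck 2, flow now 11.
Augment s→c→d→g→t: bottleneck 2, flow now 13.
No augmenting path remains; maximum flow = 13.
By max-flow min-cut, the minimum cut capacity equals the max flow.
In the residual graph, reachable from s: {s, a, b}.
Min-cut edges: s→c (2), a→d (9), b→d (2); capacity 2 + 9 + 2 = 13.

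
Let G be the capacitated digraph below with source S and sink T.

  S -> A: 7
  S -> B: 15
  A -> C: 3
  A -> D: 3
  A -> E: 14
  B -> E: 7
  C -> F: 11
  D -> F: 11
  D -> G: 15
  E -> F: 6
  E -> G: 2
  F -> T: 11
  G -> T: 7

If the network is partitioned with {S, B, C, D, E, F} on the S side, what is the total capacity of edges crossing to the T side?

35

Edges leaving {S, B, C, D, E, F}: S→A (7), D→G (15), E→G (2), F→T (11).
Cut capacity = 7 + 15 + 2 + 11 = 35.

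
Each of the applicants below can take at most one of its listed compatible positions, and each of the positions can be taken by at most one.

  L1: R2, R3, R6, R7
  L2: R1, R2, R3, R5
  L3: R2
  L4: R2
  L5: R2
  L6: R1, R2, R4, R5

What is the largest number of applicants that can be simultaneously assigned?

4

Unit-capacity flow: source→left, listed edges, right→sink; max matching = max flow.
Augmenting path L1→R2 (+1); matched 1.
Augmenting path L2→R1 (+1); matched 2.
Augmenting path L6→R4 (+1); matched 3.
Augmenting path L3→R2→L1→R3 (+1); matched 4.
No augmenting path remains; maximum matching = 4.
König certificate: {L1, L2, L6, R2} is a vertex cover of size 4 (every listed pair touches it), so no matching can be larger.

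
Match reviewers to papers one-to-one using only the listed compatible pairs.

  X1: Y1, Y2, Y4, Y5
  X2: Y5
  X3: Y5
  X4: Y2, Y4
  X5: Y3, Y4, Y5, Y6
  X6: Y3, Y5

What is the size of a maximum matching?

5

Unit-capacity flow: source→left, listed edges, right→sink; max matching = max flow.
Augmenting path X1→Y1 (+1); matched 1.
Augmenting path X2→Y5 (+1); matched 2.
Augmenting path X4→Y2 (+1); matched 3.
Augmenting path X5→Y3 (+1); matched 4.
Augmenting path X6→Y3→X5→Y4 (+1); matched 5.
No augmenting path remains; maximum matching = 5.
König certificate: {X1, X4, X5, X6, Y5} is a vertex cover of size 5 (every listed pair touches it), so no matching can be larger.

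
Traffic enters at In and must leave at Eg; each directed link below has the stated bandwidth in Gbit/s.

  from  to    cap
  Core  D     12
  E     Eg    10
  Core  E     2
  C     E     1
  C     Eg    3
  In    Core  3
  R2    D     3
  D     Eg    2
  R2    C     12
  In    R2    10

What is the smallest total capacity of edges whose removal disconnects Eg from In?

Augment In→Core→E→Eg: bottleneck 2, flow now 2.
Augment In→Core→D→Eg: bottleneck 1, flow now 3.
Augment In→R2→C→Eg: bottleneck 3, flow now 6.
Augment In→R2→D→Eg: bottleneck 1, flow now 7.
Augment In→R2→C→E→Eg: bottleneck 1, flow now 8.
No augmenting path remains; maximum flow = 8.
By max-flow min-cut, the minimum cut capacity equals the max flow.
In the residual graph, reachable from In: {In, Core, R2, C, D}.
Min-cut edges: Core→E (2), C→E (1), C→Eg (3), D→Eg (2); capacity 2 + 1 + 3 + 2 = 8.

8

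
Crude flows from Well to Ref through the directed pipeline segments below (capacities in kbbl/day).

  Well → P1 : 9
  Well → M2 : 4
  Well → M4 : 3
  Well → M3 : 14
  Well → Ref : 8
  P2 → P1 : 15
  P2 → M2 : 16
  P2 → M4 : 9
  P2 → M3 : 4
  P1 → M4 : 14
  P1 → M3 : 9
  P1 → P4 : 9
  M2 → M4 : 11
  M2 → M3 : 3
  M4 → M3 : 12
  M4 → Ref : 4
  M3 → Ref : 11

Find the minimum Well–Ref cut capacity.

23

Augment Well→Ref: bottleneck 8, flow now 8.
Augment Well→M4→Ref: bottleneck 3, flow now 11.
Augment Well→M3→Ref: bottleneck 11, flow now 22.
Augment Well→P1→M4→Ref: bottleneck 1, flow now 23.
No augmenting path remains; maximum flow = 23.
By max-flow min-cut, the minimum cut capacity equals the max flow.
In the residual graph, reachable from Well: {Well, P1, M2, M4, M3, P4}.
Min-cut edges: Well→Ref (8), M4→Ref (4), M3→Ref (11); capacity 8 + 4 + 11 = 23.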